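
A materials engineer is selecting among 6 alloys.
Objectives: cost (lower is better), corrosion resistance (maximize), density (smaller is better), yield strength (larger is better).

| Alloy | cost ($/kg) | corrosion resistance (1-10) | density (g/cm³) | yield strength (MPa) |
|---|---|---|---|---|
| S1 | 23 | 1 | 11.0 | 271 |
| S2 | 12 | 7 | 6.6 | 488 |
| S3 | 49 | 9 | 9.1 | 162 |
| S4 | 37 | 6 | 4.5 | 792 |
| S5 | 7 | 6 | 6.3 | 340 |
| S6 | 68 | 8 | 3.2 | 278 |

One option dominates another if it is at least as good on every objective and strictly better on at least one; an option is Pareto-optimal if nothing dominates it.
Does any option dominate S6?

No

S1: worse on corrosion resistance (1 vs 8).
S2: worse on corrosion resistance (7 vs 8).
S3: worse on density (9.1 vs 3.2).
S4: worse on corrosion resistance (6 vs 8).
S5: worse on corrosion resistance (6 vs 8).
No option is at least as good as S6 on every objective and strictly better on one.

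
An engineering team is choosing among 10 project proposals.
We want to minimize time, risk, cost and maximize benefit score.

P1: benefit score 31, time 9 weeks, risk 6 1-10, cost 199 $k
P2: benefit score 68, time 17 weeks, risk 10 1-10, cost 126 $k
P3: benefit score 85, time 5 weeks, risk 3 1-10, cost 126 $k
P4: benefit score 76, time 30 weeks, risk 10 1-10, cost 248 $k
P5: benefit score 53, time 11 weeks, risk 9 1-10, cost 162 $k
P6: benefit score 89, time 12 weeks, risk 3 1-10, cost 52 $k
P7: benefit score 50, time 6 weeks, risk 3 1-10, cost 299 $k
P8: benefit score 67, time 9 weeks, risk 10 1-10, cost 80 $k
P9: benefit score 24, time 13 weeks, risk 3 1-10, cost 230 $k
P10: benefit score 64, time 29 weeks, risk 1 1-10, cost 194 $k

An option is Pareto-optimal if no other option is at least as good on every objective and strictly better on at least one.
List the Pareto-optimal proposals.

P1: dominated by P3 (benefit score 85≥31, time 5≤9, risk 3≤6, cost 126≤199).
P2: dominated by P3 (benefit score 85≥68, time 5≤17, risk 3≤10, cost 126≤126).
P3: not dominated (best time).
P4: dominated by P3 (benefit score 85≥76, time 5≤30, risk 3≤10, cost 126≤248).
P5: dominated by P3 (benefit score 85≥53, time 5≤11, risk 3≤9, cost 126≤162).
P6: not dominated (best benefit score).
P7: dominated by P3 (benefit score 85≥50, time 5≤6, risk 3≤3, cost 126≤299).
P8: not dominated.
P9: dominated by P3 (benefit score 85≥24, time 5≤13, risk 3≤3, cost 126≤230).
P10: not dominated (best risk).

P3, P6, P8, P10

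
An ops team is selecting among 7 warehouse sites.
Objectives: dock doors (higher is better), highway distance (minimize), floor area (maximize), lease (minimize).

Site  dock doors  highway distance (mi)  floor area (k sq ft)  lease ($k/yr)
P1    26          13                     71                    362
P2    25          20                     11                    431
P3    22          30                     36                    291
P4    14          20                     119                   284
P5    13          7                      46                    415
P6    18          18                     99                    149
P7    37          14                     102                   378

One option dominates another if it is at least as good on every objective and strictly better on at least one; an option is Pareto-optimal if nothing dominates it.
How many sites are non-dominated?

6

P1: not dominated.
P2: dominated by P1 (dock doors 26≥25, highway distance 13≤20, floor area 71≥11, lease 362≤431).
P3: not dominated.
P4: not dominated (best floor area).
P5: not dominated (best highway distance).
P6: not dominated (best lease).
P7: not dominated (best dock doors).
Pareto-optimal: P1, P3, P4, P5, P6, P7 → 6.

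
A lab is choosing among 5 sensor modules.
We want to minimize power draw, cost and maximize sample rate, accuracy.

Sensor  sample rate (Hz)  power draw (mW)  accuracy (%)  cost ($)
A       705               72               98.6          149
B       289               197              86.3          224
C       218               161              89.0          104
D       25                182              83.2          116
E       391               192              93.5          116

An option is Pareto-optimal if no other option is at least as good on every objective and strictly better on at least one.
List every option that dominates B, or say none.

A, E

A: sample rate 705≥289, power draw 72≤197, accuracy 98.6≥86.3, cost 149≤224 — dominates B.
E: sample rate 391≥289, power draw 192≤197, accuracy 93.5≥86.3, cost 116≤224 — dominates B.
Others (C, D) are each worse than B on at least one objective.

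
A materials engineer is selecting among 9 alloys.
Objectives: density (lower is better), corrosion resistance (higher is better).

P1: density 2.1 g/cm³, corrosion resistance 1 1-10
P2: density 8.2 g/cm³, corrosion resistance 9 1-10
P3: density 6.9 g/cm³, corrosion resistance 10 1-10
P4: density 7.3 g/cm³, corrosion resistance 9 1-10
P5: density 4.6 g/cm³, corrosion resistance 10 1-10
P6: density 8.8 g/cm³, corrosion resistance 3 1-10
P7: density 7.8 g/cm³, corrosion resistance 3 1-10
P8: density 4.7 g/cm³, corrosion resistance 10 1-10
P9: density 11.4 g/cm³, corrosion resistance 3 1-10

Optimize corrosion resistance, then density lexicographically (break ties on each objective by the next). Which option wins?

P5

First maximize corrosion resistance: best is 10, kept {P3, P5, P8}.
Then minimize density: best is 4.6, kept {P5}.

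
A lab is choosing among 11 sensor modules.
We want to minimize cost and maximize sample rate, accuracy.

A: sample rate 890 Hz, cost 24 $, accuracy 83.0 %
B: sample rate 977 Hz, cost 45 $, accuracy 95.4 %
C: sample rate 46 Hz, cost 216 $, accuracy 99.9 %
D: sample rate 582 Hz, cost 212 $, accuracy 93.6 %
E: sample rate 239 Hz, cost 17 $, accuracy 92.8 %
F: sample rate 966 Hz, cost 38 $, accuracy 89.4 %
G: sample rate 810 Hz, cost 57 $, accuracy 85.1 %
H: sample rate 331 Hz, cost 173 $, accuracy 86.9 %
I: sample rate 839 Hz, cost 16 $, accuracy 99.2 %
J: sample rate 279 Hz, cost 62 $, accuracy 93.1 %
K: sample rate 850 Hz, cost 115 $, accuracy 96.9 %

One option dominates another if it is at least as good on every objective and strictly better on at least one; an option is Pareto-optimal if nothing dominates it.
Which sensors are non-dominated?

A, B, C, F, I, K

A: not dominated.
B: not dominated (best sample rate).
C: not dominated (best accuracy).
D: dominated by B (sample rate 977≥582, cost 45≤212, accuracy 95.4≥93.6).
E: dominated by I (sample rate 839≥239, cost 16≤17, accuracy 99.2≥92.8).
F: not dominated.
G: dominated by B (sample rate 977≥810, cost 45≤57, accuracy 95.4≥85.1).
H: dominated by B (sample rate 977≥331, cost 45≤173, accuracy 95.4≥86.9).
I: not dominated (best cost).
J: dominated by B (sample rate 977≥279, cost 45≤62, accuracy 95.4≥93.1).
K: not dominated.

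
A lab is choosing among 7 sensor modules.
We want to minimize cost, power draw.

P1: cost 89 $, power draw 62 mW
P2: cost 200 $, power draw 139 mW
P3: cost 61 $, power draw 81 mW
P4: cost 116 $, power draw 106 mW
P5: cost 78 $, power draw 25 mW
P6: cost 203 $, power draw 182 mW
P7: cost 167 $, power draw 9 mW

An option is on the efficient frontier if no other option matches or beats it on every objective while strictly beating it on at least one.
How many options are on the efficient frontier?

P1: dominated by P5 (cost 78≤89, power draw 25≤62).
P2: dominated by P1 (cost 89≤200, power draw 62≤139).
P3: not dominated (best cost).
P4: dominated by P1 (cost 89≤116, power draw 62≤106).
P5: not dominated.
P6: dominated by P1 (cost 89≤203, power draw 62≤182).
P7: not dominated (best power draw).
Pareto-optimal: P3, P5, P7 → 3.

3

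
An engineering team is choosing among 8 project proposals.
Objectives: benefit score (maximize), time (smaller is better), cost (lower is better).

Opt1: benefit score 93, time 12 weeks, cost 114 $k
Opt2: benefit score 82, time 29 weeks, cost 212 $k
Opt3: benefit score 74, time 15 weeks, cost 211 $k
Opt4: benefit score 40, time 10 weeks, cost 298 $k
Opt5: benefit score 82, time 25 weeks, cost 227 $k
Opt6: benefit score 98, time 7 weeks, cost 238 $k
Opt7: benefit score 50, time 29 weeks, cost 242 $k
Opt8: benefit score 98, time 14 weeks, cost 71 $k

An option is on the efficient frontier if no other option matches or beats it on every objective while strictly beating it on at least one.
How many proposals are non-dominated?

3

Opt1: not dominated.
Opt2: dominated by Opt1 (benefit score 93≥82, time 12≤29, cost 114≤212).
Opt3: dominated by Opt1 (benefit score 93≥74, time 12≤15, cost 114≤211).
Opt4: dominated by Opt6 (benefit score 98≥40, time 7≤10, cost 238≤298).
Opt5: dominated by Opt1 (benefit score 93≥82, time 12≤25, cost 114≤227).
Opt6: not dominated (best time).
Opt7: dominated by Opt1 (benefit score 93≥50, time 12≤29, cost 114≤242).
Opt8: not dominated (best cost).
Pareto-optimal: Opt1, Opt6, Opt8 → 3.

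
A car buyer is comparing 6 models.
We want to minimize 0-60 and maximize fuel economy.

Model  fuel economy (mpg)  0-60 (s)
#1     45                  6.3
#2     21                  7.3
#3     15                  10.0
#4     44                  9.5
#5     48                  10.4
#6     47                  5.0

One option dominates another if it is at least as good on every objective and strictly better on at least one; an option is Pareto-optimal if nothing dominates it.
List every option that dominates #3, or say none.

#1, #2, #4, #6

#1: fuel economy 45≥15, 0-60 6.3≤10.0 — dominates #3.
#2: fuel economy 21≥15, 0-60 7.3≤10.0 — dominates #3.
#4: fuel economy 44≥15, 0-60 9.5≤10.0 — dominates #3.
#6: fuel economy 47≥15, 0-60 5.0≤10.0 — dominates #3.
Others (#5) are each worse than #3 on at least one objective.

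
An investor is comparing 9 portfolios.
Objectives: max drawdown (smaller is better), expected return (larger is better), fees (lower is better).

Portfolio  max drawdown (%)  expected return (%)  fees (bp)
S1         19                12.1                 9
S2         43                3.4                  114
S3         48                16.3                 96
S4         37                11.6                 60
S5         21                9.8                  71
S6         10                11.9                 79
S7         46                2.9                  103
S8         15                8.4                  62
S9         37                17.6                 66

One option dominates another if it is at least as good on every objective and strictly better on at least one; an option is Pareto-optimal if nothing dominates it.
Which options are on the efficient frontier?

S1, S6, S8, S9

S1: not dominated (best fees).
S2: dominated by S1 (max drawdown 19≤43, expected return 12.1≥3.4, fees 9≤114).
S3: dominated by S9 (max drawdown 37≤48, expected return 17.6≥16.3, fees 66≤96).
S4: dominated by S1 (max drawdown 19≤37, expected return 12.1≥11.6, fees 9≤60).
S5: dominated by S1 (max drawdown 19≤21, expected return 12.1≥9.8, fees 9≤71).
S6: not dominated (best max drawdown).
S7: dominated by S1 (max drawdown 19≤46, expected return 12.1≥2.9, fees 9≤103).
S8: not dominated.
S9: not dominated (best expected return).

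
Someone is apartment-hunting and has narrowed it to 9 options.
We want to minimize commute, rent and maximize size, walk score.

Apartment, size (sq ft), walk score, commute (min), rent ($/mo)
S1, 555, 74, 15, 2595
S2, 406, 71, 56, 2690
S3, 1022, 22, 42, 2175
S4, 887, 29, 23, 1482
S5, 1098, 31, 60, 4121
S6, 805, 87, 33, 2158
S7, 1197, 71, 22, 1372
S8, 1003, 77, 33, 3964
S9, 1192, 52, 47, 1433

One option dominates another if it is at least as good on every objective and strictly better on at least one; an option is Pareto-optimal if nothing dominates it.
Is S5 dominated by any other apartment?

S7 vs S5: size 1197≥1098, walk score 71≥31, commute 22≤60, rent 1372≤4121 — S7 is at least as good on every objective and strictly better on at least one, so S7 dominates S5.

Yes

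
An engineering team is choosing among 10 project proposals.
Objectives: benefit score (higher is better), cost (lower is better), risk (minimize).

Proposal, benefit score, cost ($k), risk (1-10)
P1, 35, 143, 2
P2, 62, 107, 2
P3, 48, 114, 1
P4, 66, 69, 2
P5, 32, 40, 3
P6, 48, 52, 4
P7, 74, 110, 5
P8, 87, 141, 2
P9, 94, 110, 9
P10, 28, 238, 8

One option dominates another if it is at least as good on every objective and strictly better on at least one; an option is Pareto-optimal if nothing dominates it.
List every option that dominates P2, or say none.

P4: benefit score 66≥62, cost 69≤107, risk 2≤2 — dominates P2.
Others (P1, P3, P5, P6, P7, P8, P9, P10) are each worse than P2 on at least one objective.

P4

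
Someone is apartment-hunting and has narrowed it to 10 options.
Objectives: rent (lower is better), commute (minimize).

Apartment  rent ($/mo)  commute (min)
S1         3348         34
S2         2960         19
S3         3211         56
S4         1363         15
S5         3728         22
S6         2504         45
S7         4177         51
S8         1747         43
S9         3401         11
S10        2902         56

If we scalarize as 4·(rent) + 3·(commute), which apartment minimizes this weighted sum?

S1: 4·3348 + 3·34 = 13494
S2: 4·2960 + 3·19 = 11897
S3: 4·3211 + 3·56 = 13012
S4: 4·1363 + 3·15 = 5497
S5: 4·3728 + 3·22 = 14978
S6: 4·2504 + 3·45 = 10151
S7: 4·4177 + 3·51 = 16861
S8: 4·1747 + 3·43 = 7117
S9: 4·3401 + 3·11 = 13637
S10: 4·2902 + 3·56 = 11776
Lowest: S4 at 5497.

S4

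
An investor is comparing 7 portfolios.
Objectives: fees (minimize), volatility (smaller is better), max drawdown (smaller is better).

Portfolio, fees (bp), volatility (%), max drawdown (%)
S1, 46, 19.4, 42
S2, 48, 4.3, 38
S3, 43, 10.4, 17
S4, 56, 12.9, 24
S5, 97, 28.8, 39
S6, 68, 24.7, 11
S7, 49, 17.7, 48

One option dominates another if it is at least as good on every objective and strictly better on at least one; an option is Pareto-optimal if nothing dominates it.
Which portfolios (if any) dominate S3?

S1: worse on fees (46 vs 43).
S2: worse on fees (48 vs 43).
S4: worse on fees (56 vs 43).
S5: worse on fees (97 vs 43).
S6: worse on fees (68 vs 43).
S7: worse on fees (49 vs 43).
No option dominates S3.

none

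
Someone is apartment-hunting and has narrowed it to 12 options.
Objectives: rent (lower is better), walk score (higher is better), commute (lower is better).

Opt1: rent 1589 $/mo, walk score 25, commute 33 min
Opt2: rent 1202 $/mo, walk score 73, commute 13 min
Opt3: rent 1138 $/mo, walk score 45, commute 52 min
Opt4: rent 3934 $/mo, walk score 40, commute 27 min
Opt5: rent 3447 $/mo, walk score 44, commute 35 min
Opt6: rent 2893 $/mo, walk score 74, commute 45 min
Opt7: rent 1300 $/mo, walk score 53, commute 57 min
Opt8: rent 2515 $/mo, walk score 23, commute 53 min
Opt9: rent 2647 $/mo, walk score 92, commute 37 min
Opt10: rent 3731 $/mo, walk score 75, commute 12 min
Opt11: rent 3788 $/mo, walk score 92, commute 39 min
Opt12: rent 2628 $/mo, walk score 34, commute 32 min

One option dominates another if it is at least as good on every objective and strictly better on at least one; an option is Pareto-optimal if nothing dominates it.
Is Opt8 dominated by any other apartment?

Opt1 vs Opt8: rent 1589≤2515, walk score 25≥23, commute 33≤53 — Opt1 is at least as good on every objective and strictly better on at least one, so Opt1 dominates Opt8.

Yes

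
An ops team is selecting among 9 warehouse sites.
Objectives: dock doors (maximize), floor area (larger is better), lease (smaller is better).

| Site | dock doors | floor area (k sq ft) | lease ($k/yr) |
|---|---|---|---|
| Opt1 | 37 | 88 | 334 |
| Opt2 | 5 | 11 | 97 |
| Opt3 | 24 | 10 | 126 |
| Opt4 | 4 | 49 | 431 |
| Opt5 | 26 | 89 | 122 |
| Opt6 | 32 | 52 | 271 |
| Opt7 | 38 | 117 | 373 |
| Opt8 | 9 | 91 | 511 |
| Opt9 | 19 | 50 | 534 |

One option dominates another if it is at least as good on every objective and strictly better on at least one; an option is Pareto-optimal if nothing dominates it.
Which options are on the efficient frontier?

Opt1, Opt2, Opt5, Opt6, Opt7

Opt1: not dominated.
Opt2: not dominated (best lease).
Opt3: dominated by Opt5 (dock doors 26≥24, floor area 89≥10, lease 122≤126).
Opt4: dominated by Opt1 (dock doors 37≥4, floor area 88≥49, lease 334≤431).
Opt5: not dominated.
Opt6: not dominated.
Opt7: not dominated (best dock doors).
Opt8: dominated by Opt7 (dock doors 38≥9, floor area 117≥91, lease 373≤511).
Opt9: dominated by Opt1 (dock doors 37≥19, floor area 88≥50, lease 334≤534).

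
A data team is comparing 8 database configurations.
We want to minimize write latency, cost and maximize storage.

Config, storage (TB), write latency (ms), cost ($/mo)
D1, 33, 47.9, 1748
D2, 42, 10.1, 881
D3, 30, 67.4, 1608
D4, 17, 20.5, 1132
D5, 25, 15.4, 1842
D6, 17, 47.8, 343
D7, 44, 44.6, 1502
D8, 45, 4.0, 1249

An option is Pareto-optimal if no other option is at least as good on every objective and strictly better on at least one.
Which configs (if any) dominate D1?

D2, D7, D8

D2: storage 42≥33, write latency 10.1≤47.9, cost 881≤1748 — dominates D1.
D7: storage 44≥33, write latency 44.6≤47.9, cost 1502≤1748 — dominates D1.
D8: storage 45≥33, write latency 4.0≤47.9, cost 1249≤1748 — dominates D1.
Others (D3, D4, D5, D6) are each worse than D1 on at least one objective.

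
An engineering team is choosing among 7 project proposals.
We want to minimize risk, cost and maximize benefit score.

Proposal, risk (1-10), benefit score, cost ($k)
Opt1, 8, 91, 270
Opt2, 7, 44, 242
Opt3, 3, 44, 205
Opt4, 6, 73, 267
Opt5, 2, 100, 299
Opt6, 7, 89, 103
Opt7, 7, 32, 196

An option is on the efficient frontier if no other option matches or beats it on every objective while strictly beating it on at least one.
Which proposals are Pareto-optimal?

Opt1, Opt3, Opt4, Opt5, Opt6

Opt1: not dominated.
Opt2: dominated by Opt3 (risk 3≤7, benefit score 44≥44, cost 205≤242).
Opt3: not dominated.
Opt4: not dominated.
Opt5: not dominated (best risk).
Opt6: not dominated (best cost).
Opt7: dominated by Opt6 (risk 7≤7, benefit score 89≥32, cost 103≤196).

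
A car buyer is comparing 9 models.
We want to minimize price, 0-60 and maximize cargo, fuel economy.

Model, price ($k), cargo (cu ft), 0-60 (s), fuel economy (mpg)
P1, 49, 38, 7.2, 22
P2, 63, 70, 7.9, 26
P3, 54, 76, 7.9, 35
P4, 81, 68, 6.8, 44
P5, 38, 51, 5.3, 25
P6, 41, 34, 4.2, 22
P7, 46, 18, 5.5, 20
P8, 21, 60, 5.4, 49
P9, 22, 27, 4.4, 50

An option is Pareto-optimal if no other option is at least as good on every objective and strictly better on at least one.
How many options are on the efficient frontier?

6

P1: dominated by P5 (price 38≤49, cargo 51≥38, 0-60 5.3≤7.2, fuel economy 25≥22).
P2: dominated by P3 (price 54≤63, cargo 76≥70, 0-60 7.9≤7.9, fuel economy 35≥26).
P3: not dominated (best cargo).
P4: not dominated.
P5: not dominated.
P6: not dominated (best 0-60).
P7: dominated by P5 (price 38≤46, cargo 51≥18, 0-60 5.3≤5.5, fuel economy 25≥20).
P8: not dominated (best price).
P9: not dominated (best fuel economy).
Pareto-optimal: P3, P4, P5, P6, P8, P9 → 6.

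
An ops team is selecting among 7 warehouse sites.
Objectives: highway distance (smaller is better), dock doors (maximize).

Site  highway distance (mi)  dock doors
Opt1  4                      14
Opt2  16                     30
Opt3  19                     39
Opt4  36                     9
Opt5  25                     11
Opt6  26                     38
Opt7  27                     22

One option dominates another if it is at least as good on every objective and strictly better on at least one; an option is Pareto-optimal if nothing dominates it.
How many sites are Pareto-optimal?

Opt1: not dominated (best highway distance).
Opt2: not dominated.
Opt3: not dominated (best dock doors).
Opt4: dominated by Opt1 (highway distance 4≤36, dock doors 14≥9).
Opt5: dominated by Opt1 (highway distance 4≤25, dock doors 14≥11).
Opt6: dominated by Opt3 (highway distance 19≤26, dock doors 39≥38).
Opt7: dominated by Opt2 (highway distance 16≤27, dock doors 30≥22).
Pareto-optimal: Opt1, Opt2, Opt3 → 3.

3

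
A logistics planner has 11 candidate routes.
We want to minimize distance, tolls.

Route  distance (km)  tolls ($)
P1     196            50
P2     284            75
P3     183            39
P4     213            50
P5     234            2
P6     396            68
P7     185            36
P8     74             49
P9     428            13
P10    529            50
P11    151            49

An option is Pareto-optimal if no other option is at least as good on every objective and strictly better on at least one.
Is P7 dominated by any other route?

P1: worse on distance (196 vs 185).
P2: worse on distance (284 vs 185).
P3: worse on tolls (39 vs 36).
P4: worse on distance (213 vs 185).
P5: worse on distance (234 vs 185).
P6: worse on distance (396 vs 185).
P8: worse on tolls (49 vs 36).
P9: worse on distance (428 vs 185).
P10: worse on distance (529 vs 185).
P11: worse on tolls (49 vs 36).
No option is at least as good as P7 on every objective and strictly better on one.

No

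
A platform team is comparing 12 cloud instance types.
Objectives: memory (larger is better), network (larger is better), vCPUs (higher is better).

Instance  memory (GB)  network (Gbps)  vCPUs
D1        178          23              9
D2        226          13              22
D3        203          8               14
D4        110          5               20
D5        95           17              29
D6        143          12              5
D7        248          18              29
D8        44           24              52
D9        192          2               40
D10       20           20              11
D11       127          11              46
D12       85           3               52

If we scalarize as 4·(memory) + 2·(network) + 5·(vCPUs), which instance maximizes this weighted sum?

D7

D1: 4·178 + 2·23 + 5·9 = 803
D2: 4·226 + 2·13 + 5·22 = 1040
D3: 4·203 + 2·8 + 5·14 = 898
D4: 4·110 + 2·5 + 5·20 = 550
D5: 4·95 + 2·17 + 5·29 = 559
D6: 4·143 + 2·12 + 5·5 = 621
D7: 4·248 + 2·18 + 5·29 = 1173
D8: 4·44 + 2·24 + 5·52 = 484
D9: 4·192 + 2·2 + 5·40 = 972
D10: 4·20 + 2·20 + 5·11 = 175
D11: 4·127 + 2·11 + 5·46 = 760
D12: 4·85 + 2·3 + 5·52 = 606
Highest: D7 at 1173.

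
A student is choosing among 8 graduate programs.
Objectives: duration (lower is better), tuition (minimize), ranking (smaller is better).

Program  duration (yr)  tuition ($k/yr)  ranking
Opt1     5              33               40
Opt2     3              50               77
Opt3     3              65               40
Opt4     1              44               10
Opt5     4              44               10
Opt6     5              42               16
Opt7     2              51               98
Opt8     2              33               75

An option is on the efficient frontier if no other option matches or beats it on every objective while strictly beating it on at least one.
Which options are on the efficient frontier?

Opt1, Opt4, Opt6, Opt8

Opt1: not dominated.
Opt2: dominated by Opt4 (duration 1≤3, tuition 44≤50, ranking 10≤77).
Opt3: dominated by Opt4 (duration 1≤3, tuition 44≤65, ranking 10≤40).
Opt4: not dominated (best duration).
Opt5: dominated by Opt4 (duration 1≤4, tuition 44≤44, ranking 10≤10).
Opt6: not dominated.
Opt7: dominated by Opt4 (duration 1≤2, tuition 44≤51, ranking 10≤98).
Opt8: not dominated.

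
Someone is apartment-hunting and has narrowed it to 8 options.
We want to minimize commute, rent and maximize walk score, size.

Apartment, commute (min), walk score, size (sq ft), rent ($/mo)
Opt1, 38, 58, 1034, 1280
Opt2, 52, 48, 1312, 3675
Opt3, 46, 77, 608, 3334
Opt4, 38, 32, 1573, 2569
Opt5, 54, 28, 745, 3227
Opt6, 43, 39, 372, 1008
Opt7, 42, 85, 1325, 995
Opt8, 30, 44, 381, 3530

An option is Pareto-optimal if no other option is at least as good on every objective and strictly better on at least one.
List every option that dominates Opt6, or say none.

Opt7

Opt7: commute 42≤43, walk score 85≥39, size 1325≥372, rent 995≤1008 — dominates Opt6.
Others (Opt1, Opt2, Opt3, Opt4, Opt5, Opt8) are each worse than Opt6 on at least one objective.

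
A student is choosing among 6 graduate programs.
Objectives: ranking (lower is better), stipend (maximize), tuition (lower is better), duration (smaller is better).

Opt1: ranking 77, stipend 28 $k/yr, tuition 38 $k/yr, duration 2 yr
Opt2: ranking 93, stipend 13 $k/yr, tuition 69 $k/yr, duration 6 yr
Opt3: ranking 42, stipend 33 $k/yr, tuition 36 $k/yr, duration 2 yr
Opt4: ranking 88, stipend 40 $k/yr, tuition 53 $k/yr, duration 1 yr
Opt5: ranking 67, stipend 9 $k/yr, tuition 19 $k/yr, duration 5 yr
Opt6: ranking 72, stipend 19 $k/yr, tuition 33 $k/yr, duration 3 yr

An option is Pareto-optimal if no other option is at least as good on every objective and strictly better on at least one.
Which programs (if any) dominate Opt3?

Opt1: worse on ranking (77 vs 42).
Opt2: worse on ranking (93 vs 42).
Opt4: worse on ranking (88 vs 42).
Opt5: worse on ranking (67 vs 42).
Opt6: worse on ranking (72 vs 42).
No option dominates Opt3.

none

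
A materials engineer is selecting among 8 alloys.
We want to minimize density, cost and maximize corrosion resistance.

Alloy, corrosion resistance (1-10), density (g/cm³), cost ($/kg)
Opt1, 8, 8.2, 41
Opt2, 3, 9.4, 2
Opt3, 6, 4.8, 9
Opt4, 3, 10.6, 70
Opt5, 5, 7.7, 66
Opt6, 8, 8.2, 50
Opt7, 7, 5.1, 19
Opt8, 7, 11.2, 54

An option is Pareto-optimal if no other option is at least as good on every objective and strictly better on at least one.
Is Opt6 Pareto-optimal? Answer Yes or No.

Opt1 vs Opt6: corrosion resistance 8≥8, density 8.2≤8.2, cost 41≤50 — Opt1 is at least as good on every objective and strictly better on at least one, so Opt1 dominates Opt6.

No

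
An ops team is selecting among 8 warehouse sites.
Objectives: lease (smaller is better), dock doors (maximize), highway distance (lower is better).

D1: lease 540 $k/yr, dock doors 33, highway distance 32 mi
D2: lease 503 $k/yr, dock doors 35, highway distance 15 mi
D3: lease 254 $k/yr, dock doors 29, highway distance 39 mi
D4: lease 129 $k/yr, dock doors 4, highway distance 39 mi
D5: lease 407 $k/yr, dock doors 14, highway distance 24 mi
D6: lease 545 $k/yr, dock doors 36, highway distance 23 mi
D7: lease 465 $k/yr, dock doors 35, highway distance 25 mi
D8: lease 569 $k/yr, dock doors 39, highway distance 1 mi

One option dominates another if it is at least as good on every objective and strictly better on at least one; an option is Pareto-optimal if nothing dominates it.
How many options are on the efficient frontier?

D1: dominated by D2 (lease 503≤540, dock doors 35≥33, highway distance 15≤32).
D2: not dominated.
D3: not dominated.
D4: not dominated (best lease).
D5: not dominated.
D6: not dominated.
D7: not dominated.
D8: not dominated (best dock doors).
Pareto-optimal: D2, D3, D4, D5, D6, D7, D8 → 7.

7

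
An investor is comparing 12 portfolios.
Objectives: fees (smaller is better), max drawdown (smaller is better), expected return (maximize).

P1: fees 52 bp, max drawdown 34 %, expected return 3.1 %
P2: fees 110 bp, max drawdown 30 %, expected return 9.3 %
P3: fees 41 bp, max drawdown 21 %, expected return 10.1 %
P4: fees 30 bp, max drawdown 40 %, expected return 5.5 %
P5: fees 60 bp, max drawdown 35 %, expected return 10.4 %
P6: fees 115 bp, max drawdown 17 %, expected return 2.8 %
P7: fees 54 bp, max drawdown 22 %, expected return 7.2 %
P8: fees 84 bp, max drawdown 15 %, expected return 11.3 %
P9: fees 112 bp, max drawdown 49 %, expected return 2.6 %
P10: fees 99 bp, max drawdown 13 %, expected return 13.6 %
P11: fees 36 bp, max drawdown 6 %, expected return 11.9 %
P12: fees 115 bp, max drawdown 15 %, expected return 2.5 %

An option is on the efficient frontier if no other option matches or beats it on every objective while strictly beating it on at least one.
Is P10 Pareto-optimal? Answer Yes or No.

Yes

P1: worse on max drawdown (34 vs 13).
P2: worse on fees (110 vs 99).
P3: worse on max drawdown (21 vs 13).
P4: worse on max drawdown (40 vs 13).
P5: worse on max drawdown (35 vs 13).
P6: worse on fees (115 vs 99).
P7: worse on max drawdown (22 vs 13).
P8: worse on max drawdown (15 vs 13).
P9: worse on fees (112 vs 99).
P11: worse on expected return (11.9 vs 13.6).
P12: worse on fees (115 vs 99).
No option is at least as good as P10 on every objective and strictly better on one.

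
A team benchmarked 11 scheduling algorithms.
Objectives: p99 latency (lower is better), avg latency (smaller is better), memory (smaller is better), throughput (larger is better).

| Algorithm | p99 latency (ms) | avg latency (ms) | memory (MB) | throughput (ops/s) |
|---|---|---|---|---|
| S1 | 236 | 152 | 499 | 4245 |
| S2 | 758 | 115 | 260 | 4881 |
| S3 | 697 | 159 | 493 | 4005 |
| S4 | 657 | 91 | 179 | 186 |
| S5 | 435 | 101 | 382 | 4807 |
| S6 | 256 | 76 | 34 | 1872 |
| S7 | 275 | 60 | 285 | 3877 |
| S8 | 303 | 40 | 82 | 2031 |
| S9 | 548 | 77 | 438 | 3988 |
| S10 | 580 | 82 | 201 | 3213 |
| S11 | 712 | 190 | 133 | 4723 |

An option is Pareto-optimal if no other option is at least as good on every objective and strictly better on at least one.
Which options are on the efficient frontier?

S1: not dominated (best p99 latency).
S2: not dominated (best throughput).
S3: dominated by S5 (p99 latency 435≤697, avg latency 101≤159, memory 382≤493, throughput 4807≥4005).
S4: dominated by S6 (p99 latency 256≤657, avg latency 76≤91, memory 34≤179, throughput 1872≥186).
S5: not dominated.
S6: not dominated (best memory).
S7: not dominated.
S8: not dominated (best avg latency).
S9: not dominated.
S10: not dominated.
S11: not dominated.

S1, S2, S5, S6, S7, S8, S9, S10, S11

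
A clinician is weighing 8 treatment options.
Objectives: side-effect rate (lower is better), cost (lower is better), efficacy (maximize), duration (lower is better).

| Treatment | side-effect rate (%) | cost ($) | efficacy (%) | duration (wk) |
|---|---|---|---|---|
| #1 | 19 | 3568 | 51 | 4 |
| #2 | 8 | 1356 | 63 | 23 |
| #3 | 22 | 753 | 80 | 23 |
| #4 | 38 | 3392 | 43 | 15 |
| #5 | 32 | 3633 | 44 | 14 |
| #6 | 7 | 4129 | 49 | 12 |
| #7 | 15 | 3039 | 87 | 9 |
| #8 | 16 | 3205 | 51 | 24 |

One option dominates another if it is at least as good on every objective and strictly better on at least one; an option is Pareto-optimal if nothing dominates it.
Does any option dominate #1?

No

#2: worse on duration (23 vs 4).
#3: worse on side-effect rate (22 vs 19).
#4: worse on side-effect rate (38 vs 19).
#5: worse on side-effect rate (32 vs 19).
#6: worse on cost (4129 vs 3568).
#7: worse on duration (9 vs 4).
#8: worse on duration (24 vs 4).
No option is at least as good as #1 on every objective and strictly better on one.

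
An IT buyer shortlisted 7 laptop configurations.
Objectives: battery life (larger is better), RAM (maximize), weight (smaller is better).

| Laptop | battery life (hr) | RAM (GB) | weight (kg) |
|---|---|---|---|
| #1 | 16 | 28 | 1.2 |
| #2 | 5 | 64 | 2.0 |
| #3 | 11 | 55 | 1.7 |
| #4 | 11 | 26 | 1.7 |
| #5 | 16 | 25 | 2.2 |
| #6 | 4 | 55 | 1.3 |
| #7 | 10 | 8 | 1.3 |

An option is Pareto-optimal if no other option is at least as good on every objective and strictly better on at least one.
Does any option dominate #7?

Yes

#1 vs #7: battery life 16≥10, RAM 28≥8, weight 1.2≤1.3 — #1 is at least as good on every objective and strictly better on at least one, so #1 dominates #7.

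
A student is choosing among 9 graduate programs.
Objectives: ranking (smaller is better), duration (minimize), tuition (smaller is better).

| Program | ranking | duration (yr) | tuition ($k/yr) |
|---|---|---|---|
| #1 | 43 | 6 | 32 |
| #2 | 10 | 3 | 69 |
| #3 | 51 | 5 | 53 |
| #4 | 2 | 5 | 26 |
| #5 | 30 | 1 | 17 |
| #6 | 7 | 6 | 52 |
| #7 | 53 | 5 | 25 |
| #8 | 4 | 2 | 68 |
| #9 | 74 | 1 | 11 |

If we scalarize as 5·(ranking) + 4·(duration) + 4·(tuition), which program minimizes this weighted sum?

#1: 5·43 + 4·6 + 4·32 = 367
#2: 5·10 + 4·3 + 4·69 = 338
#3: 5·51 + 4·5 + 4·53 = 487
#4: 5·2 + 4·5 + 4·26 = 134
#5: 5·30 + 4·1 + 4·17 = 222
#6: 5·7 + 4·6 + 4·52 = 267
#7: 5·53 + 4·5 + 4·25 = 385
#8: 5·4 + 4·2 + 4·68 = 300
#9: 5·74 + 4·1 + 4·11 = 418
Lowest: #4 at 134.

#4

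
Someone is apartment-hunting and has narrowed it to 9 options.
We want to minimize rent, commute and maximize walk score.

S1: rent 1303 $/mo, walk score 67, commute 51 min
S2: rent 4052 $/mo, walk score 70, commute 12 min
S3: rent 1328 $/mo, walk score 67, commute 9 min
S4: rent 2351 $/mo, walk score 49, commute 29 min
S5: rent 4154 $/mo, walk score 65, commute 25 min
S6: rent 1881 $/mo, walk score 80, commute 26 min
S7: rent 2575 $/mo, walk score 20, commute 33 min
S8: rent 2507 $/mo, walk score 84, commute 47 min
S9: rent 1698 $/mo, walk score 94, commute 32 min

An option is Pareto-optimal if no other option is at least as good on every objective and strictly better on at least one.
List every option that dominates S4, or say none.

S3, S6

S3: rent 1328≤2351, walk score 67≥49, commute 9≤29 — dominates S4.
S6: rent 1881≤2351, walk score 80≥49, commute 26≤29 — dominates S4.
Others (S1, S2, S5, S7, S8, S9) are each worse than S4 on at least one objective.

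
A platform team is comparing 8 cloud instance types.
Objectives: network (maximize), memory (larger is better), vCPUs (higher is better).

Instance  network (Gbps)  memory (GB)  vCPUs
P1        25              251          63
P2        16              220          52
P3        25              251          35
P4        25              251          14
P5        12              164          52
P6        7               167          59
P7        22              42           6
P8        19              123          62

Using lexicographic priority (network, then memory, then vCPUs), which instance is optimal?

P1

First maximize network: best is 25, kept {P1, P3, P4}.
Then maximize memory: best is 251, kept {P1, P3, P4}.
Then maximize vCPUs: best is 63, kept {P1}.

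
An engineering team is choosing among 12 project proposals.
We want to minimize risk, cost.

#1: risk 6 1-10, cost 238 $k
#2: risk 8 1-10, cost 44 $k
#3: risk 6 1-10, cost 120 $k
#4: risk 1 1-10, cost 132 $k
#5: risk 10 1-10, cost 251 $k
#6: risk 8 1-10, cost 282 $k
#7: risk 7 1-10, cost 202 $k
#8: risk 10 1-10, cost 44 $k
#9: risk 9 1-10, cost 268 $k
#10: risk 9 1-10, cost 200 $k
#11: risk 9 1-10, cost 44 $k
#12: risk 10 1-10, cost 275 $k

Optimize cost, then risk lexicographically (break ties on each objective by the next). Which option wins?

First minimize cost: best is 44, kept {#2, #8, #11}.
Then minimize risk: best is 8, kept {#2}.

#2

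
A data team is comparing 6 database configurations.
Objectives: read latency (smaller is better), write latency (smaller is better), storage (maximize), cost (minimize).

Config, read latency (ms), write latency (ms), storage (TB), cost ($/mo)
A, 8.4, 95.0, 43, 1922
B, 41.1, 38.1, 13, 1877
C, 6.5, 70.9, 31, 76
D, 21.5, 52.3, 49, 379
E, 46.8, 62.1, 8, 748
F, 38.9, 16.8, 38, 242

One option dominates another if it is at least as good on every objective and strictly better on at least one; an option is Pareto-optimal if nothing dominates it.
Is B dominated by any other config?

Yes

F vs B: read latency 38.9≤41.1, write latency 16.8≤38.1, storage 38≥13, cost 242≤1877 — F is at least as good on every objective and strictly better on at least one, so F dominates B.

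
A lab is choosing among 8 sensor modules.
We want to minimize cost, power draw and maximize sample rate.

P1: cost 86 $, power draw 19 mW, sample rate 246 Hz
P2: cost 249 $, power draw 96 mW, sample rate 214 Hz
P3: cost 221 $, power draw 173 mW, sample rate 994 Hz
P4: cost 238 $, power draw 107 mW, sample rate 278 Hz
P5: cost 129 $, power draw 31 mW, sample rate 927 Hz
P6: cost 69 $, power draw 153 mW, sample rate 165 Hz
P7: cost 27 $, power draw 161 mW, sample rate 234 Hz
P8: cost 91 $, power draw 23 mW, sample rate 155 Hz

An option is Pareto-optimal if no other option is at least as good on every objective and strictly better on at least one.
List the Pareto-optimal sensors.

P1: not dominated (best power draw).
P2: dominated by P1 (cost 86≤249, power draw 19≤96, sample rate 246≥214).
P3: not dominated (best sample rate).
P4: dominated by P5 (cost 129≤238, power draw 31≤107, sample rate 927≥278).
P5: not dominated.
P6: not dominated.
P7: not dominated (best cost).
P8: dominated by P1 (cost 86≤91, power draw 19≤23, sample rate 246≥155).

P1, P3, P5, P6, P7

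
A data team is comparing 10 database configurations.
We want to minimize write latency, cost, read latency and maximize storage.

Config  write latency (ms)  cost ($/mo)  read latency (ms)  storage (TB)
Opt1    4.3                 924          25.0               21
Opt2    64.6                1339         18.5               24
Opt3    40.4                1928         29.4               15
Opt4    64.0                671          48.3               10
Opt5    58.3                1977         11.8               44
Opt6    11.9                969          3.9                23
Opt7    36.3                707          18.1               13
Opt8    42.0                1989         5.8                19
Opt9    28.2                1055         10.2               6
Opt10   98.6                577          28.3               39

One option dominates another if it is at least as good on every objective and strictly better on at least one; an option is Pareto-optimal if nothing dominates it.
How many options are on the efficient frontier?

7

Opt1: not dominated (best write latency).
Opt2: not dominated.
Opt3: dominated by Opt1 (write latency 4.3≤40.4, cost 924≤1928, read latency 25.0≤29.4, storage 21≥15).
Opt4: not dominated.
Opt5: not dominated (best storage).
Opt6: not dominated (best read latency).
Opt7: not dominated.
Opt8: dominated by Opt6 (write latency 11.9≤42.0, cost 969≤1989, read latency 3.9≤5.8, storage 23≥19).
Opt9: dominated by Opt6 (write latency 11.9≤28.2, cost 969≤1055, read latency 3.9≤10.2, storage 23≥6).
Opt10: not dominated (best cost).
Pareto-optimal: Opt1, Opt2, Opt4, Opt5, Opt6, Opt7, Opt10 → 7.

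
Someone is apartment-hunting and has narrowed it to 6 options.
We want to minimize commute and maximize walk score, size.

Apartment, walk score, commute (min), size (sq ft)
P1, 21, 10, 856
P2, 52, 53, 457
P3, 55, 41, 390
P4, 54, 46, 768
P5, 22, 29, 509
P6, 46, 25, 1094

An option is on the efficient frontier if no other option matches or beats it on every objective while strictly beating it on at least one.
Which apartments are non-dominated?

P1: not dominated (best commute).
P2: dominated by P4 (walk score 54≥52, commute 46≤53, size 768≥457).
P3: not dominated (best walk score).
P4: not dominated.
P5: dominated by P6 (walk score 46≥22, commute 25≤29, size 1094≥509).
P6: not dominated (best size).

P1, P3, P4, P6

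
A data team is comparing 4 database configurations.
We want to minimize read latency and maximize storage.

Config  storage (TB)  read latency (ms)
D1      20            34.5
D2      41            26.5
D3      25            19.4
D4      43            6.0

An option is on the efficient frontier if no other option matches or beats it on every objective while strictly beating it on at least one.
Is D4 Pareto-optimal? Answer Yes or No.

D1: worse on storage (20 vs 43).
D2: worse on storage (41 vs 43).
D3: worse on storage (25 vs 43).
No option is at least as good as D4 on every objective and strictly better on one.

Yes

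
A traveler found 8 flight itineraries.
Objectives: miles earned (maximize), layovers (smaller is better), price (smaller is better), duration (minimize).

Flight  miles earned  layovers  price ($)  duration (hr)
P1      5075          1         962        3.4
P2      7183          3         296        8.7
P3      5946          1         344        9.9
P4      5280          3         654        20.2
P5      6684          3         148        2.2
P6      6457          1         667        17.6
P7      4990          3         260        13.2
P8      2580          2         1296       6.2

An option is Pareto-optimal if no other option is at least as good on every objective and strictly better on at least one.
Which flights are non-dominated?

P1, P2, P3, P5, P6

P1: not dominated.
P2: not dominated (best miles earned).
P3: not dominated.
P4: dominated by P2 (miles earned 7183≥5280, layovers 3≤3, price 296≤654, duration 8.7≤20.2).
P5: not dominated (best price).
P6: not dominated.
P7: dominated by P5 (miles earned 6684≥4990, layovers 3≤3, price 148≤260, duration 2.2≤13.2).
P8: dominated by P1 (miles earned 5075≥2580, layovers 1≤2, price 962≤1296, duration 3.4≤6.2).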